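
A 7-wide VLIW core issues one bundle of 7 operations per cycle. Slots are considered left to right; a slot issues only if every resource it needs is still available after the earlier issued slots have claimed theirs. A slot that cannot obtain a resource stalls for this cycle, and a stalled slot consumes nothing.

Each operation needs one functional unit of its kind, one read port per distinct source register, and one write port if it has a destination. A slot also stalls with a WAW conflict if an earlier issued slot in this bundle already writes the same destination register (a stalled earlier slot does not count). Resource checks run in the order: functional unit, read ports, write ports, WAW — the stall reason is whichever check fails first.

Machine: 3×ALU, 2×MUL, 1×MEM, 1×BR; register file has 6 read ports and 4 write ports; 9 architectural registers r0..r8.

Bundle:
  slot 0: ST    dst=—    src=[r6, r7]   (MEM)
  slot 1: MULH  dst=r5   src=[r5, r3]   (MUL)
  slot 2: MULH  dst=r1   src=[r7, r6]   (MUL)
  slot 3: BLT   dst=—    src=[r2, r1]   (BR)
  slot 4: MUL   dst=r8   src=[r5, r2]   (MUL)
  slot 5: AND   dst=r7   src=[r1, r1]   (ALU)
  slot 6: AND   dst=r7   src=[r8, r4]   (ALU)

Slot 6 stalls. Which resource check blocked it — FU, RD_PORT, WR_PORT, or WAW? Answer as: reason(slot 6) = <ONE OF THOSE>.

  0. MEM ⇒ go  {3A/2Mu/0Ld/1B | 4r 4w}
  1. MUL→r5 ⇒ go  {3A/1Mu/0Ld/1B | 2r 3w}
  2. MUL→r1 ⇒ go  {3A/0Mu/0Ld/1B | 0r 2w}
  3. BR ⇒ no(RD_PORT)  {3A/0Mu/0Ld/1B | 0r 2w}
  4. MUL→r8 ⇒ no(FU)  {3A/0Mu/0Ld/1B | 0r 2w}
  5. ALU→r7 ⇒ no(RD_PORT)  {3A/0Mu/0Ld/1B | 0r 2w}
  6. ALU→r7 ⇒ no(RD_PORT)  {3A/0Mu/0Ld/1B | 0r 2w}

reason(slot 6) = RD_PORT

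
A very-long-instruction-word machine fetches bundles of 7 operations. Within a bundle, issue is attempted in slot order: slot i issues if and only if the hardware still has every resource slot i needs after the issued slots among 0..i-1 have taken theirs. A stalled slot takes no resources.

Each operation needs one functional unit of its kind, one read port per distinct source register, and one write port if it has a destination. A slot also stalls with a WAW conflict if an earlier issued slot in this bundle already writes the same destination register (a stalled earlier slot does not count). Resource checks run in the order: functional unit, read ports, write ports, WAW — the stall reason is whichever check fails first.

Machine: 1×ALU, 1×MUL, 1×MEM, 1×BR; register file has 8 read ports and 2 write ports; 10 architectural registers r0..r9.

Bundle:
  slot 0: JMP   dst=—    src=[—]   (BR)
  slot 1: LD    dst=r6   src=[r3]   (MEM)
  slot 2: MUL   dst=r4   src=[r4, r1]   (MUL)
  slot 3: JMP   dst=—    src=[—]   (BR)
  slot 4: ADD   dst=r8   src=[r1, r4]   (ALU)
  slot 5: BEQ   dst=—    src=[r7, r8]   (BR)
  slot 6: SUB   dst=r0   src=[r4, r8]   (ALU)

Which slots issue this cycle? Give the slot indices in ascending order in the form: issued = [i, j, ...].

[0] BR needs rd=0 wr=0: ok; after: ALU=1 MUL=1 MEM=1 BR=0, R=8, W=2
[1] MEM needs rd=1 wr=1: ok; after: ALU=1 MUL=1 MEM=0 BR=0, R=7, W=1
[2] MUL needs rd=2 wr=1: ok; after: ALU=1 MUL=0 MEM=0 BR=0, R=5, W=0
[3] BR needs rd=0 wr=0: FU; after: ALU=1 MUL=0 MEM=0 BR=0, R=5, W=0
[4] ALU needs rd=2 wr=1: WR_PORT; after: ALU=1 MUL=0 MEM=0 BR=0, R=5, W=0
[5] BR needs rd=2 wr=0: FU; after: ALU=1 MUL=0 MEM=0 BR=0, R=5, W=0
[6] ALU needs rd=2 wr=1: WR_PORT; after: ALU=1 MUL=0 MEM=0 BR=0, R=5, W=0

issued = [0, 1, 2]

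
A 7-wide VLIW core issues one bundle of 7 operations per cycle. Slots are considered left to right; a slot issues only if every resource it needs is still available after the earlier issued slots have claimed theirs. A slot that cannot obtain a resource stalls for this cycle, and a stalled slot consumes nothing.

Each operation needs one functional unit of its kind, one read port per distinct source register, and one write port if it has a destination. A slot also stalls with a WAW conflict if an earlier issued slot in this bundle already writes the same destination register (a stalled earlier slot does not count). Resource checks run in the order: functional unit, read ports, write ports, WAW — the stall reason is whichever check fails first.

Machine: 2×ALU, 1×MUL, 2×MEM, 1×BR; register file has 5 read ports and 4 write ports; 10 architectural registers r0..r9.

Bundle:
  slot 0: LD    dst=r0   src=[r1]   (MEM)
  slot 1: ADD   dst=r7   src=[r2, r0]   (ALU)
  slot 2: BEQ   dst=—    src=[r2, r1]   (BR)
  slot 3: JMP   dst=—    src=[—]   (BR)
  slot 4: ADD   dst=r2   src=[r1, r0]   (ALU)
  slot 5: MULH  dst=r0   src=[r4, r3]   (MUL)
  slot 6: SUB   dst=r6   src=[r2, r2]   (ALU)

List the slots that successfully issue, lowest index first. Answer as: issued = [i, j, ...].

slot 0 (MEM): ISSUE — free A2,Mu1,Ld1,B1 rp4 wp3
slot 1 (ALU): ISSUE — free A1,Mu1,Ld1,B1 rp2 wp2
slot 2 (BR): ISSUE — free A1,Mu1,Ld1,B0 rp0 wp2
slot 3 (BR): stall FU — free A1,Mu1,Ld1,B0 rp0 wp2
slot 4 (ALU): stall RD_PORT — free A1,Mu1,Ld1,B0 rp0 wp2
slot 5 (MUL): stall RD_PORT — free A1,Mu1,Ld1,B0 rp0 wp2
slot 6 (ALU): stall RD_PORT — free A1,Mu1,Ld1,B0 rp0 wp2

issued = [0, 1, 2]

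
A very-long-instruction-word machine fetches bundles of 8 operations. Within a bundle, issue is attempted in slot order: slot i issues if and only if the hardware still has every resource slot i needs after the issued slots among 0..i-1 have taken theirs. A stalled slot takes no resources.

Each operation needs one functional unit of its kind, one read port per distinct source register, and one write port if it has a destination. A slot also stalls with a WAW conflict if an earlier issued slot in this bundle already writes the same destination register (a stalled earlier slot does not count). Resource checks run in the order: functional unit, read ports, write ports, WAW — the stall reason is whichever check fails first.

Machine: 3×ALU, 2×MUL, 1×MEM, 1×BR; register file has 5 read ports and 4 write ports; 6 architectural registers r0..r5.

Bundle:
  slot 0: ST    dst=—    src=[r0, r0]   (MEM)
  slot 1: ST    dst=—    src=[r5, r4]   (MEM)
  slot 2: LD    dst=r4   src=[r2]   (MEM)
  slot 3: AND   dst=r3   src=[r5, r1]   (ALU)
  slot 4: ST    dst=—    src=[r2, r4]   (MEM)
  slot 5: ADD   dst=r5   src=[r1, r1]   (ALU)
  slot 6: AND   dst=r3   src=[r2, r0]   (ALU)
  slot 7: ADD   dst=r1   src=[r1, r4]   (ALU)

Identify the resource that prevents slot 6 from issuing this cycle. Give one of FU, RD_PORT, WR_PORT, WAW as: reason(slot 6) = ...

reason(slot 6) = RD_PORT

[0] MEM needs rd=1 wr=0: ok; after: ALU=3 MUL=2 MEM=0 BR=1, R=4, W=4
[1] MEM needs rd=2 wr=0: FU; after: ALU=3 MUL=2 MEM=0 BR=1, R=4, W=4
[2] MEM needs rd=1 wr=1: FU; after: ALU=3 MUL=2 MEM=0 BR=1, R=4, W=4
[3] ALU needs rd=2 wr=1: ok; after: ALU=2 MUL=2 MEM=0 BR=1, R=2, W=3
[4] MEM needs rd=2 wr=0: FU; after: ALU=2 MUL=2 MEM=0 BR=1, R=2, W=3
[5] ALU needs rd=1 wr=1: ok; after: ALU=1 MUL=2 MEM=0 BR=1, R=1, W=2
[6] ALU needs rd=2 wr=1: RD_PORT; after: ALU=1 MUL=2 MEM=0 BR=1, R=1, W=2
[7] ALU needs rd=2 wr=1: RD_PORT; after: ALU=1 MUL=2 MEM=0 BR=1, R=1, W=2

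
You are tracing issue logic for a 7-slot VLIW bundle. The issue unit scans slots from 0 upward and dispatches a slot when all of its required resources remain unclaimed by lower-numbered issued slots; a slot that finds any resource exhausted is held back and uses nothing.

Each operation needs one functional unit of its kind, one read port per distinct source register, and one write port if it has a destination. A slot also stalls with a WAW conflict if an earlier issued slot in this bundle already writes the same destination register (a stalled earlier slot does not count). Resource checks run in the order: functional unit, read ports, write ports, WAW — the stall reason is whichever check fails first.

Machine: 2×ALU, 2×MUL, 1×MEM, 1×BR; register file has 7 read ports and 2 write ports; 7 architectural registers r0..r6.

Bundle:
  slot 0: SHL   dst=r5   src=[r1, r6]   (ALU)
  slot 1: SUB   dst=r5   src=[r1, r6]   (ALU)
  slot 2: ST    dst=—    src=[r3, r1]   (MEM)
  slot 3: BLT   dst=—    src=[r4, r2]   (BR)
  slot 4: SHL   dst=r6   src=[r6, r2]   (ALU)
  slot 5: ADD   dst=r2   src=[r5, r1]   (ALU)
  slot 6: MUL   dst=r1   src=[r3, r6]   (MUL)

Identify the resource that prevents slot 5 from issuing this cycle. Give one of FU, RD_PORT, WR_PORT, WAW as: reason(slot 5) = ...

reason(slot 5) = RD_PORT

#0 ALU src=r1,r6 dispatched  <A:1 Mu:2 Ld:1 B:1 rd:5 wr:1>
#1 ALU src=r1,r6 held:WAW  <A:1 Mu:2 Ld:1 B:1 rd:5 wr:1>
#2 MEM src=r3,r1 dispatched  <A:1 Mu:2 Ld:0 B:1 rd:3 wr:1>
#3 BR src=r4,r2 dispatched  <A:1 Mu:2 Ld:0 B:0 rd:1 wr:1>
#4 ALU src=r6,r2 held:RD_PORT  <A:1 Mu:2 Ld:0 B:0 rd:1 wr:1>
#5 ALU src=r5,r1 held:RD_PORT  <A:1 Mu:2 Ld:0 B:0 rd:1 wr:1>
#6 MUL src=r3,r6 held:RD_PORT  <A:1 Mu:2 Ld:0 B:0 rd:1 wr:1>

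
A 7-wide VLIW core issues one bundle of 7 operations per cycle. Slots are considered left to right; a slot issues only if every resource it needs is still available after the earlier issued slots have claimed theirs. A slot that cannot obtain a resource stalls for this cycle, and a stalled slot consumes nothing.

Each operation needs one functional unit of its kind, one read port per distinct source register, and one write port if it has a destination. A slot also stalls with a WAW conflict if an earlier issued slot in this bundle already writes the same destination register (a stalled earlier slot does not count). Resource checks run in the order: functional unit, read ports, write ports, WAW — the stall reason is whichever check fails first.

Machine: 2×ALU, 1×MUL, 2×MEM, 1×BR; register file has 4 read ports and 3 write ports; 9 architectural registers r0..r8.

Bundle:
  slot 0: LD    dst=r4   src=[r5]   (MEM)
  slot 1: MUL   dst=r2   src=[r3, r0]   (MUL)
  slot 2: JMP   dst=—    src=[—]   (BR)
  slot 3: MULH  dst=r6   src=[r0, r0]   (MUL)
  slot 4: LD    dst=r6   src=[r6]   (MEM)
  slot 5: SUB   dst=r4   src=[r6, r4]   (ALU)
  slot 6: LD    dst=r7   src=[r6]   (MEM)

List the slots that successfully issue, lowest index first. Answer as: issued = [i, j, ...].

issued = [0, 1, 2, 4]

  0. MEM→r4 ⇒ go  {2A/1Mu/1Ld/1B | 3r 2w}
  1. MUL→r2 ⇒ go  {2A/0Mu/1Ld/1B | 1r 1w}
  2. BR ⇒ go  {2A/0Mu/1Ld/0B | 1r 1w}
  3. MUL→r6 ⇒ no(FU)  {2A/0Mu/1Ld/0B | 1r 1w}
  4. MEM→r6 ⇒ go  {2A/0Mu/0Ld/0B | 0r 0w}
  5. ALU→r4 ⇒ no(RD_PORT)  {2A/0Mu/0Ld/0B | 0r 0w}
  6. MEM→r7 ⇒ no(FU)  {2A/0Mu/0Ld/0B | 0r 0w}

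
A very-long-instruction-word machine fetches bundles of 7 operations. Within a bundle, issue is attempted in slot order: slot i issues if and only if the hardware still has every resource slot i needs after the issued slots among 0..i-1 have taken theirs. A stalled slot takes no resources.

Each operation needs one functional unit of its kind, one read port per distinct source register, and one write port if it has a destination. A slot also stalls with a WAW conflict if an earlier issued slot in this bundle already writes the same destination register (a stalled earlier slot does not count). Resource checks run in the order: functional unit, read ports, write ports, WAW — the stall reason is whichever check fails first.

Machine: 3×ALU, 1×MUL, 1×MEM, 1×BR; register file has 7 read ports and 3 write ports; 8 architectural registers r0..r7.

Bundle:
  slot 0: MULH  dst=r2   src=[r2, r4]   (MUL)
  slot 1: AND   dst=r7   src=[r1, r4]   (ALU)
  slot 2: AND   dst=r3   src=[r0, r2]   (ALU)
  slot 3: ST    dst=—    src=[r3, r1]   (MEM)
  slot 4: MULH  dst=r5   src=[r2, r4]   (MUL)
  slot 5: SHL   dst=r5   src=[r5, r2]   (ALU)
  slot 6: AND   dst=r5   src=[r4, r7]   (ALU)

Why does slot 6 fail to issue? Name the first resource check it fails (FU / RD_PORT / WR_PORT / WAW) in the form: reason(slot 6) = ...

slot 0 (MUL): ISSUE — free A3,Mu0,Ld1,B1 rp5 wp2
slot 1 (ALU): ISSUE — free A2,Mu0,Ld1,B1 rp3 wp1
slot 2 (ALU): ISSUE — free A1,Mu0,Ld1,B1 rp1 wp0
slot 3 (MEM): stall RD_PORT — free A1,Mu0,Ld1,B1 rp1 wp0
slot 4 (MUL): stall FU — free A1,Mu0,Ld1,B1 rp1 wp0
slot 5 (ALU): stall RD_PORT — free A1,Mu0,Ld1,B1 rp1 wp0
slot 6 (ALU): stall RD_PORT — free A1,Mu0,Ld1,B1 rp1 wp0

reason(slot 6) = RD_PORT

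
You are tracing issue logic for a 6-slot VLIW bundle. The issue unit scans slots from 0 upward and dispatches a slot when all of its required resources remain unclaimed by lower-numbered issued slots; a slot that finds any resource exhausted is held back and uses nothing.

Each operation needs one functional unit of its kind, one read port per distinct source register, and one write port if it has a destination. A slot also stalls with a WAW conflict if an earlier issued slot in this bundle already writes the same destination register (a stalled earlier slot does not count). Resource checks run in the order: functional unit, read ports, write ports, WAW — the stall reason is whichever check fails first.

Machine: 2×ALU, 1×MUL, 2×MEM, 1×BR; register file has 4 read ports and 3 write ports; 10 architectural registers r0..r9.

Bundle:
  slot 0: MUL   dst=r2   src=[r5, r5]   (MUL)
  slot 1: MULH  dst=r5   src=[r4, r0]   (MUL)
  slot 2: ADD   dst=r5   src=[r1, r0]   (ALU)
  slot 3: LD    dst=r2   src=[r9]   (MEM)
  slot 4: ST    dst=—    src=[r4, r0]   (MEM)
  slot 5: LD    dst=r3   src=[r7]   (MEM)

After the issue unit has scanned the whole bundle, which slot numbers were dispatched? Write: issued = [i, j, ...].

issued = [0, 2, 5]

[0] MUL needs rd=1 wr=1: ok; after: ALU=2 MUL=0 MEM=2 BR=1, R=3, W=2
[1] MUL needs rd=2 wr=1: FU; after: ALU=2 MUL=0 MEM=2 BR=1, R=3, W=2
[2] ALU needs rd=2 wr=1: ok; after: ALU=1 MUL=0 MEM=2 BR=1, R=1, W=1
[3] MEM needs rd=1 wr=1: WAW; after: ALU=1 MUL=0 MEM=2 BR=1, R=1, W=1
[4] MEM needs rd=2 wr=0: RD_PORT; after: ALU=1 MUL=0 MEM=2 BR=1, R=1, W=1
[5] MEM needs rd=1 wr=1: ok; after: ALU=1 MUL=0 MEM=1 BR=1, R=0, W=0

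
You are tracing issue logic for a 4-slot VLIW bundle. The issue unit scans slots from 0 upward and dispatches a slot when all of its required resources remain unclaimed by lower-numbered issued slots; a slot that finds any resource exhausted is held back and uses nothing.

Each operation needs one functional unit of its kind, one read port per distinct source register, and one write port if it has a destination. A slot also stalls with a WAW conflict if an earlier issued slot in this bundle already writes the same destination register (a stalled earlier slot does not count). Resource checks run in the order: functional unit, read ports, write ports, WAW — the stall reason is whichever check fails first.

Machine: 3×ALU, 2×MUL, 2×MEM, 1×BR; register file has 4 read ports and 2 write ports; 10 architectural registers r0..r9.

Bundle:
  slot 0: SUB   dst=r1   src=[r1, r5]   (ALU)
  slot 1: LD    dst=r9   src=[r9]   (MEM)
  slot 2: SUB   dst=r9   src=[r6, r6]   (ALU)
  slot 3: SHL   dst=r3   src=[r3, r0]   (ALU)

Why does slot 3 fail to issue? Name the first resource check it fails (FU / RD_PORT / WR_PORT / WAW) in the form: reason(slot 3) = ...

reason(slot 3) = RD_PORT

#0 ALU src=r1,r5 dispatched  <A:2 Mu:2 Ld:2 B:1 rd:2 wr:1>
#1 MEM src=r9 dispatched  <A:2 Mu:2 Ld:1 B:1 rd:1 wr:0>
#2 ALU src=r6,r6 held:WR_PORT  <A:2 Mu:2 Ld:1 B:1 rd:1 wr:0>
#3 ALU src=r3,r0 held:RD_PORT  <A:2 Mu:2 Ld:1 B:1 rd:1 wr:0>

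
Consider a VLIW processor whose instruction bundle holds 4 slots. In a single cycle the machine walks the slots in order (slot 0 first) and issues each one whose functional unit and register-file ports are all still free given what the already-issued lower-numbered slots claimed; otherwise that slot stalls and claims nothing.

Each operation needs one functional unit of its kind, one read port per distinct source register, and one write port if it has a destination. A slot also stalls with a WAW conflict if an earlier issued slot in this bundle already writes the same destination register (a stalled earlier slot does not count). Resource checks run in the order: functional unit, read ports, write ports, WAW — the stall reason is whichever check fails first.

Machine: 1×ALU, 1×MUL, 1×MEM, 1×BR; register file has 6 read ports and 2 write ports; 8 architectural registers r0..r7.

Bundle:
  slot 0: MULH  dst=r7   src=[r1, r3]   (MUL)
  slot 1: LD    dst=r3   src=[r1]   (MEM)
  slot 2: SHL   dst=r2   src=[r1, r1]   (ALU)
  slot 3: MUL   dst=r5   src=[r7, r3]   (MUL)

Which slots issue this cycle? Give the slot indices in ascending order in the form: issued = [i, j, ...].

[0] MUL needs rd=2 wr=1: ok; after: ALU=1 MUL=0 MEM=1 BR=1, R=4, W=1
[1] MEM needs rd=1 wr=1: ok; after: ALU=1 MUL=0 MEM=0 BR=1, R=3, W=0
[2] ALU needs rd=1 wr=1: WR_PORT; after: ALU=1 MUL=0 MEM=0 BR=1, R=3, W=0
[3] MUL needs rd=2 wr=1: FU; after: ALU=1 MUL=0 MEM=0 BR=1, R=3, W=0

issued = [0, 1]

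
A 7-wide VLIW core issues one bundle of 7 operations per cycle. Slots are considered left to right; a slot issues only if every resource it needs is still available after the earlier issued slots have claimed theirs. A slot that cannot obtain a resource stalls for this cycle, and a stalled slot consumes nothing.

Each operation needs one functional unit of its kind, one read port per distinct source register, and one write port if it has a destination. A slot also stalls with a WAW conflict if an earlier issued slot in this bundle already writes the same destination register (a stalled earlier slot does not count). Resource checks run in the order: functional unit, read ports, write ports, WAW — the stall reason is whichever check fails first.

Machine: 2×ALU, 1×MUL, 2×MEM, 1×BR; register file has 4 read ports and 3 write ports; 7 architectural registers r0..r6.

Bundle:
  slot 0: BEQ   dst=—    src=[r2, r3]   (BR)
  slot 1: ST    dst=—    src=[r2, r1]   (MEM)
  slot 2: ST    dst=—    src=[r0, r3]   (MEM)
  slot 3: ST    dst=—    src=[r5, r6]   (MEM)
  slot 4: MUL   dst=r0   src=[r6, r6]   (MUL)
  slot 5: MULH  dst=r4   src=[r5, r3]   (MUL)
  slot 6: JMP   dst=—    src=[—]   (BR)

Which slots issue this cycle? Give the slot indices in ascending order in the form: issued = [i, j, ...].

(0) want 1×BR +2rd +0wr — yes → AL2|MU1|ME2|BR0|rd2|wr3
(1) want 1×MEM +2rd +0wr — yes → AL2|MU1|ME1|BR0|rd0|wr3
(2) want 1×MEM +2rd +0wr — RD_PORT → AL2|MU1|ME1|BR0|rd0|wr3
(3) want 1×MEM +2rd +0wr — RD_PORT → AL2|MU1|ME1|BR0|rd0|wr3
(4) want 1×MUL +1rd +1wr — RD_PORT → AL2|MU1|ME1|BR0|rd0|wr3
(5) want 1×MUL +2rd +1wr — RD_PORT → AL2|MU1|ME1|BR0|rd0|wr3
(6) want 1×BR +0rd +0wr — FU → AL2|MU1|ME1|BR0|rd0|wr3

issued = [0, 1]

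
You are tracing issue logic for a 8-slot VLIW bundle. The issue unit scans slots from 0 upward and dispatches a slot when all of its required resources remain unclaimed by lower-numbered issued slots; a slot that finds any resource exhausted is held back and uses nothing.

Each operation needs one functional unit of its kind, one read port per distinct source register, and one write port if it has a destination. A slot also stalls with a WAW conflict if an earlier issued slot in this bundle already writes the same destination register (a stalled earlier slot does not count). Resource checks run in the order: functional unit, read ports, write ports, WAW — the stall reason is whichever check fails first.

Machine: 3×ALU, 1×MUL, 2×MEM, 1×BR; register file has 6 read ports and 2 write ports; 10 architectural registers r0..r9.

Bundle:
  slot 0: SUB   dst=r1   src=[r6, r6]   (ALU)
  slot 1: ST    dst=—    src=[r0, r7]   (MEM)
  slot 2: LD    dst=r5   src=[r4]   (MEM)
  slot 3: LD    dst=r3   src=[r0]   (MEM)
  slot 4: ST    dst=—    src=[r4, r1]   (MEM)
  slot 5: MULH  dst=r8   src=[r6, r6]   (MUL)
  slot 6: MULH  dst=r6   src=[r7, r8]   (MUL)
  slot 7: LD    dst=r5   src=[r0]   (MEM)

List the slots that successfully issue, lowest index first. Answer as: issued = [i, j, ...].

issued = [0, 1, 2]

[0] ALU needs rd=1 wr=1: ok; after: ALU=2 MUL=1 MEM=2 BR=1, R=5, W=1
[1] MEM needs rd=2 wr=0: ok; after: ALU=2 MUL=1 MEM=1 BR=1, R=3, W=1
[2] MEM needs rd=1 wr=1: ok; after: ALU=2 MUL=1 MEM=0 BR=1, R=2, W=0
[3] MEM needs rd=1 wr=1: FU; after: ALU=2 MUL=1 MEM=0 BR=1, R=2, W=0
[4] MEM needs rd=2 wr=0: FU; after: ALU=2 MUL=1 MEM=0 BR=1, R=2, W=0
[5] MUL needs rd=1 wr=1: WR_PORT; after: ALU=2 MUL=1 MEM=0 BR=1, R=2, W=0
[6] MUL needs rd=2 wr=1: WR_PORT; after: ALU=2 MUL=1 MEM=0 BR=1, R=2, W=0
[7] MEM needs rd=1 wr=1: FU; after: ALU=2 MUL=1 MEM=0 BR=1, R=2, W=0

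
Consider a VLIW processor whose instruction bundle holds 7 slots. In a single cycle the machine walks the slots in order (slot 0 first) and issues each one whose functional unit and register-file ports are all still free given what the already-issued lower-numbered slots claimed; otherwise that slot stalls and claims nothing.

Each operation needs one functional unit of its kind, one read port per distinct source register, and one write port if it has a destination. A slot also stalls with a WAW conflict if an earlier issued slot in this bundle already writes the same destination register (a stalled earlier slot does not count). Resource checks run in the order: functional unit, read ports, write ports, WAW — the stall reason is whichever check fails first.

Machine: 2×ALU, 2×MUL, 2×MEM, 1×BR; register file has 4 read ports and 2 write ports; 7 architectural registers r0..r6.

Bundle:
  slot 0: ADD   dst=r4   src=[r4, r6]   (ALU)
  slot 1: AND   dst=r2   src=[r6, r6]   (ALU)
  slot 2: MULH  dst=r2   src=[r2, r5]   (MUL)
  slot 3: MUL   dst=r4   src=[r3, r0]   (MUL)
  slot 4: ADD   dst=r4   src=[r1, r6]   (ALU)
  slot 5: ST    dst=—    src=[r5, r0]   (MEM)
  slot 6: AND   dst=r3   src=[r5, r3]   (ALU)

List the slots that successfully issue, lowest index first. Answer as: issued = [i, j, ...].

[0] ALU needs rd=2 wr=1: ok; after: ALU=1 MUL=2 MEM=2 BR=1, R=2, W=1
[1] ALU needs rd=1 wr=1: ok; after: ALU=0 MUL=2 MEM=2 BR=1, R=1, W=0
[2] MUL needs rd=2 wr=1: RD_PORT; after: ALU=0 MUL=2 MEM=2 BR=1, R=1, W=0
[3] MUL needs rd=2 wr=1: RD_PORT; after: ALU=0 MUL=2 MEM=2 BR=1, R=1, W=0
[4] ALU needs rd=2 wr=1: FU; after: ALU=0 MUL=2 MEM=2 BR=1, R=1, W=0
[5] MEM needs rd=2 wr=0: RD_PORT; after: ALU=0 MUL=2 MEM=2 BR=1, R=1, W=0
[6] ALU needs rd=2 wr=1: FU; after: ALU=0 MUL=2 MEM=2 BR=1, R=1, W=0

issued = [0, 1]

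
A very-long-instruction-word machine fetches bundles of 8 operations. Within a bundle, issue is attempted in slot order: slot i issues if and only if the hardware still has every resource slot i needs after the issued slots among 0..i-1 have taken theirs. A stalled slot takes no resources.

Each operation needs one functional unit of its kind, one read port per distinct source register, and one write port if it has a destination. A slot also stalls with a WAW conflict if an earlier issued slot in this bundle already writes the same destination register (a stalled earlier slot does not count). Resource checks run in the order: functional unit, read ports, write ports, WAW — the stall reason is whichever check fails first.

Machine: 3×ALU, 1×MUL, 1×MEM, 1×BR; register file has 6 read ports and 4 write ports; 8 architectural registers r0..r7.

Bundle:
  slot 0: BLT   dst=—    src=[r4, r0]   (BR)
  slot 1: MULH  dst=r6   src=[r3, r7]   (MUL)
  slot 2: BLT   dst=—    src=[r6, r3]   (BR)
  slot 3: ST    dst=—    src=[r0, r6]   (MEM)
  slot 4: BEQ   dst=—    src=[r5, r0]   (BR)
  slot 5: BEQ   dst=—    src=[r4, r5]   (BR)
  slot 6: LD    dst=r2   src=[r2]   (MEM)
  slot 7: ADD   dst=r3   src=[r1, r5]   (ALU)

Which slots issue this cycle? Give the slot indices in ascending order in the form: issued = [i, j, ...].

issued = [0, 1, 3]

#0 BR src=r4,r0 dispatched  <A:3 Mu:1 Ld:1 B:0 rd:4 wr:4>
#1 MUL src=r3,r7 dispatched  <A:3 Mu:0 Ld:1 B:0 rd:2 wr:3>
#2 BR src=r6,r3 held:FU  <A:3 Mu:0 Ld:1 B:0 rd:2 wr:3>
#3 MEM src=r0,r6 dispatched  <A:3 Mu:0 Ld:0 B:0 rd:0 wr:3>
#4 BR src=r5,r0 held:FU  <A:3 Mu:0 Ld:0 B:0 rd:0 wr:3>
#5 BR src=r4,r5 held:FU  <A:3 Mu:0 Ld:0 B:0 rd:0 wr:3>
#6 MEM src=r2 held:FU  <A:3 Mu:0 Ld:0 B:0 rd:0 wr:3>
#7 ALU src=r1,r5 held:RD_PORT  <A:3 Mu:0 Ld:0 B:0 rd:0 wr:3>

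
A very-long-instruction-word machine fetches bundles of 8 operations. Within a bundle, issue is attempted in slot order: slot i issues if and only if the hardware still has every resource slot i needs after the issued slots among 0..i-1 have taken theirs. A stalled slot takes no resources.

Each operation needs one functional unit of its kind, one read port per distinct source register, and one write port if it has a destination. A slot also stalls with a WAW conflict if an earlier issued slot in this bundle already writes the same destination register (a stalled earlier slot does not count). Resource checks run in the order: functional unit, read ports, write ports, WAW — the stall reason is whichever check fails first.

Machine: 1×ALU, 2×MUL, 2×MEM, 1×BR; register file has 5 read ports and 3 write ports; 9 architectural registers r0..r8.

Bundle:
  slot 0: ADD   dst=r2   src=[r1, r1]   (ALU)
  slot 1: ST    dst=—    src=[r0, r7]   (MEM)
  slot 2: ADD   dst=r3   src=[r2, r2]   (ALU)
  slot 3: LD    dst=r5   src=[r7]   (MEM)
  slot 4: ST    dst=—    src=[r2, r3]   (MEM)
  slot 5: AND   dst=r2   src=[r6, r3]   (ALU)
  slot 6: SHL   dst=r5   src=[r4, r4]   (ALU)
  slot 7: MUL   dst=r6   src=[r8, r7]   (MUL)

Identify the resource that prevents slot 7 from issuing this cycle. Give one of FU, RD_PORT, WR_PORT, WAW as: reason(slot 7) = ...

[0] ALU needs rd=1 wr=1: ok; after: ALU=0 MUL=2 MEM=2 BR=1, R=4, W=2
[1] MEM needs rd=2 wr=0: ok; after: ALU=0 MUL=2 MEM=1 BR=1, R=2, W=2
[2] ALU needs rd=1 wr=1: FU; after: ALU=0 MUL=2 MEM=1 BR=1, R=2, W=2
[3] MEM needs rd=1 wr=1: ok; after: ALU=0 MUL=2 MEM=0 BR=1, R=1, W=1
[4] MEM needs rd=2 wr=0: FU; after: ALU=0 MUL=2 MEM=0 BR=1, R=1, W=1
[5] ALU needs rd=2 wr=1: FU; after: ALU=0 MUL=2 MEM=0 BR=1, R=1, W=1
[6] ALU needs rd=1 wr=1: FU; after: ALU=0 MUL=2 MEM=0 BR=1, R=1, W=1
[7] MUL needs rd=2 wr=1: RD_PORT; after: ALU=0 MUL=2 MEM=0 BR=1, R=1, W=1

reason(slot 7) = RD_PORT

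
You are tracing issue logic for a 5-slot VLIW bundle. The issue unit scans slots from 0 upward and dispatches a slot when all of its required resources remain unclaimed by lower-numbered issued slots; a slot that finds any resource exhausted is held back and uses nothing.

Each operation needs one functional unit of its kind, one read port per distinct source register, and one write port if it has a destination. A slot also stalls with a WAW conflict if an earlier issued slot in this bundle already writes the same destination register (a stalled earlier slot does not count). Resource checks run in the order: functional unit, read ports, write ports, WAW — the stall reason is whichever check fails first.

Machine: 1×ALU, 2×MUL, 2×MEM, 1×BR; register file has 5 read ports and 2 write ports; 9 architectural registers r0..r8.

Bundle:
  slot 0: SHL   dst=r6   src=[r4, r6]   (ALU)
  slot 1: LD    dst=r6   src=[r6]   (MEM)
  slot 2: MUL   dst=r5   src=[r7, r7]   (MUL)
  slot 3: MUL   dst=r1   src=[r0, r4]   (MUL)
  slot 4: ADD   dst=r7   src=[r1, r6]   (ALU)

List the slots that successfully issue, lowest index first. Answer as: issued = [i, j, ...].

issued = [0, 2]

#0 ALU src=r4,r6 dispatched  <A:0 Mu:2 Ld:2 B:1 rd:3 wr:1>
#1 MEM src=r6 held:WAW  <A:0 Mu:2 Ld:2 B:1 rd:3 wr:1>
#2 MUL src=r7,r7 dispatched  <A:0 Mu:1 Ld:2 B:1 rd:2 wr:0>
#3 MUL src=r0,r4 held:WR_PORT  <A:0 Mu:1 Ld:2 B:1 rd:2 wr:0>
#4 ALU src=r1,r6 held:FU  <A:0 Mu:1 Ld:2 B:1 rd:2 wr:0>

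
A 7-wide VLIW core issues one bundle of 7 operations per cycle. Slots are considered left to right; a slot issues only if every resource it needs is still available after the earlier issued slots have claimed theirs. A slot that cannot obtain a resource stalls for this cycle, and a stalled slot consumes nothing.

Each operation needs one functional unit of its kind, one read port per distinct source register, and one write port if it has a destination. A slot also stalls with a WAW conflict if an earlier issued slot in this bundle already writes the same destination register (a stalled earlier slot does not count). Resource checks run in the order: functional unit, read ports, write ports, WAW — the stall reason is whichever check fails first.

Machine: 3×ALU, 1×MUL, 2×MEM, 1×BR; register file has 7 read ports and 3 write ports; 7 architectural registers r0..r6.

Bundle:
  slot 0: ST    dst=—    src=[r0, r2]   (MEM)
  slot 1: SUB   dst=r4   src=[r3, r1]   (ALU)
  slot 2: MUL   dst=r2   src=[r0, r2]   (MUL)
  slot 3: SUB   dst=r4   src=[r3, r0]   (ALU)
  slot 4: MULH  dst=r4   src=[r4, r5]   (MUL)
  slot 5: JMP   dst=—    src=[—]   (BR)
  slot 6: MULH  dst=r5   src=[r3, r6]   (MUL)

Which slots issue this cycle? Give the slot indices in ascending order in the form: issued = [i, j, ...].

issued = [0, 1, 2, 5]

slot 0 (MEM): ISSUE — free A3,Mu1,Ld1,B1 rp5 wp3
slot 1 (ALU): ISSUE — free A2,Mu1,Ld1,B1 rp3 wp2
slot 2 (MUL): ISSUE — free A2,Mu0,Ld1,B1 rp1 wp1
slot 3 (ALU): stall RD_PORT — free A2,Mu0,Ld1,B1 rp1 wp1
slot 4 (MUL): stall FU — free A2,Mu0,Ld1,B1 rp1 wp1
slot 5 (BR): ISSUE — free A2,Mu0,Ld1,B0 rp1 wp1
slot 6 (MUL): stall FU — free A2,Mu0,Ld1,B0 rp1 wp1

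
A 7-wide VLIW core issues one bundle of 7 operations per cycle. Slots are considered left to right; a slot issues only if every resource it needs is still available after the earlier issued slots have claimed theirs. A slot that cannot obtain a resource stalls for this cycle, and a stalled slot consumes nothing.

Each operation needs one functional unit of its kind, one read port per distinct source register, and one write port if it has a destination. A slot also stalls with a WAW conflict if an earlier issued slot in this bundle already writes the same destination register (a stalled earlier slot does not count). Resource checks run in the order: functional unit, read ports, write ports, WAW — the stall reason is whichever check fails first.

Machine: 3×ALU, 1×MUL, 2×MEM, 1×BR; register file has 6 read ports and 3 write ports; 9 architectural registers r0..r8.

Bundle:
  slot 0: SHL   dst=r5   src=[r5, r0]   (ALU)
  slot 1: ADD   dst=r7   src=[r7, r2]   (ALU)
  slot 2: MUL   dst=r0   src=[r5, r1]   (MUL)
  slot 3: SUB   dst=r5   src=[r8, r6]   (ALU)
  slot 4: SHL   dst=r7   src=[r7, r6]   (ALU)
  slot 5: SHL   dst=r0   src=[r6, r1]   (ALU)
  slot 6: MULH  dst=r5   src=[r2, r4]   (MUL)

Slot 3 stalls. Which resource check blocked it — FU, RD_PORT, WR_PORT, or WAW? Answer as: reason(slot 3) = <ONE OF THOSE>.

reason(slot 3) = RD_PORT

[0] ALU needs rd=2 wr=1: ok; after: ALU=2 MUL=1 MEM=2 BR=1, R=4, W=2
[1] ALU needs rd=2 wr=1: ok; after: ALU=1 MUL=1 MEM=2 BR=1, R=2, W=1
[2] MUL needs rd=2 wr=1: ok; after: ALU=1 MUL=0 MEM=2 BR=1, R=0, W=0
[3] ALU needs rd=2 wr=1: RD_PORT; after: ALU=1 MUL=0 MEM=2 BR=1, R=0, W=0
[4] ALU needs rd=2 wr=1: RD_PORT; after: ALU=1 MUL=0 MEM=2 BR=1, R=0, W=0
[5] ALU needs rd=2 wr=1: RD_PORT; after: ALU=1 MUL=0 MEM=2 BR=1, R=0, W=0
[6] MUL needs rd=2 wr=1: FU; after: ALU=1 MUL=0 MEM=2 BR=1, R=0, W=0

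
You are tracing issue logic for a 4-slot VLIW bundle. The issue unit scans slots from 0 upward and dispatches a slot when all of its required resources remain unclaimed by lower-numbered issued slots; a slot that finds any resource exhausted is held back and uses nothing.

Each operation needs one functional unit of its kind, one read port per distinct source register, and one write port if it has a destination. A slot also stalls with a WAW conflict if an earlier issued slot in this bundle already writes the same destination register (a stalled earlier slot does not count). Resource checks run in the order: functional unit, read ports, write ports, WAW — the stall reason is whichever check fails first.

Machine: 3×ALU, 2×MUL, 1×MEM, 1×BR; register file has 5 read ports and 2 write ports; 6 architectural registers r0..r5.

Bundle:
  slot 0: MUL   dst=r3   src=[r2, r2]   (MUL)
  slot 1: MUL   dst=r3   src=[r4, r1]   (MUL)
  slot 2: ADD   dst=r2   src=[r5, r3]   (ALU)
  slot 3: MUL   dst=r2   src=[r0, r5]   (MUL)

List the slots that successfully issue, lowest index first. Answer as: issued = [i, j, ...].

issued = [0, 2]

(0) want 1×MUL +1rd +1wr — yes → AL3|MU1|ME1|BR1|rd4|wr1
(1) want 1×MUL +2rd +1wr — WAW → AL3|MU1|ME1|BR1|rd4|wr1
(2) want 1×ALU +2rd +1wr — yes → AL2|MU1|ME1|BR1|rd2|wr0
(3) want 1×MUL +2rd +1wr — WR_PORT → AL2|MU1|ME1|BR1|rd2|wr0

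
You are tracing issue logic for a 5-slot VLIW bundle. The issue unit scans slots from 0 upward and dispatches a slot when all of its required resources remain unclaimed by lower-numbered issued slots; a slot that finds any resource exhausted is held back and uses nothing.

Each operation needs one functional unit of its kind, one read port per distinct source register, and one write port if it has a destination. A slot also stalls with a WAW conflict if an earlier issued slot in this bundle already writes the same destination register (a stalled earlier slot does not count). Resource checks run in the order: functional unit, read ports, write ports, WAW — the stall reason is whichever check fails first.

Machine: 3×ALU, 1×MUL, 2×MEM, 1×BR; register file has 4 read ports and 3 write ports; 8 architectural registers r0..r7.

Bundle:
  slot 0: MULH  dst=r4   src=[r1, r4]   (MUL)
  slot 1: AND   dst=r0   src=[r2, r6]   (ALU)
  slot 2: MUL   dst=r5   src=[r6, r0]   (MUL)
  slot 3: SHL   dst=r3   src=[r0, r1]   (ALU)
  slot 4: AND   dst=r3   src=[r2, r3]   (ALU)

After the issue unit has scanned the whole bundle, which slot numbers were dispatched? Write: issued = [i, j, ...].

[0] MUL needs rd=2 wr=1: ok; after: ALU=3 MUL=0 MEM=2 BR=1, R=2, W=2
[1] ALU needs rd=2 wr=1: ok; after: ALU=2 MUL=0 MEM=2 BR=1, R=0, W=1
[2] MUL needs rd=2 wr=1: FU; after: ALU=2 MUL=0 MEM=2 BR=1, R=0, W=1
[3] ALU needs rd=2 wr=1: RD_PORT; after: ALU=2 MUL=0 MEM=2 BR=1, R=0, W=1
[4] ALU needs rd=2 wr=1: RD_PORT; after: ALU=2 MUL=0 MEM=2 BR=1, R=0, W=1

issued = [0, 1]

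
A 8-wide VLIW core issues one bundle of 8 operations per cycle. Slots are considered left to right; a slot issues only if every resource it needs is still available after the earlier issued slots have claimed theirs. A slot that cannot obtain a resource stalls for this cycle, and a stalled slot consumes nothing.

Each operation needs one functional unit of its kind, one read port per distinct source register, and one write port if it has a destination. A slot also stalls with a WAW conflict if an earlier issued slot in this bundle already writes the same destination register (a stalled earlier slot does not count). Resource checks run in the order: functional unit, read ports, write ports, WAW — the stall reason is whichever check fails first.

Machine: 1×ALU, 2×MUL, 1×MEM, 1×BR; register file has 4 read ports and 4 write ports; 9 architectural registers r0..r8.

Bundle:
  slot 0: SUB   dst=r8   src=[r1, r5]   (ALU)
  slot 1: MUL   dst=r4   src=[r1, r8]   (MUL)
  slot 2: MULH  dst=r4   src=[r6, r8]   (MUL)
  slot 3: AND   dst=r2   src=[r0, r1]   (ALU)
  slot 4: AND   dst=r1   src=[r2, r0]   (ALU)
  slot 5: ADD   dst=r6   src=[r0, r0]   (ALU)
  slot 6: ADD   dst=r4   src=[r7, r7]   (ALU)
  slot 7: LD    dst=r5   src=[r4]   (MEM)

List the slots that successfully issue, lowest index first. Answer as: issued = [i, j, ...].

issued = [0, 1]

(0) want 1×ALU +2rd +1wr — yes → AL0|MU2|ME1|BR1|rd2|wr3
(1) want 1×MUL +2rd +1wr — yes → AL0|MU1|ME1|BR1|rd0|wr2
(2) want 1×MUL +2rd +1wr — RD_PORT → AL0|MU1|ME1|BR1|rd0|wr2
(3) want 1×ALU +2rd +1wr — FU → AL0|MU1|ME1|BR1|rd0|wr2
(4) want 1×ALU +2rd +1wr — FU → AL0|MU1|ME1|BR1|rd0|wr2
(5) want 1×ALU +1rd +1wr — FU → AL0|MU1|ME1|BR1|rd0|wr2
(6) want 1×ALU +1rd +1wr — FU → AL0|MU1|ME1|BR1|rd0|wr2
(7) want 1×MEM +1rd +1wr — RD_PORT → AL0|MU1|ME1|BR1|rd0|wr2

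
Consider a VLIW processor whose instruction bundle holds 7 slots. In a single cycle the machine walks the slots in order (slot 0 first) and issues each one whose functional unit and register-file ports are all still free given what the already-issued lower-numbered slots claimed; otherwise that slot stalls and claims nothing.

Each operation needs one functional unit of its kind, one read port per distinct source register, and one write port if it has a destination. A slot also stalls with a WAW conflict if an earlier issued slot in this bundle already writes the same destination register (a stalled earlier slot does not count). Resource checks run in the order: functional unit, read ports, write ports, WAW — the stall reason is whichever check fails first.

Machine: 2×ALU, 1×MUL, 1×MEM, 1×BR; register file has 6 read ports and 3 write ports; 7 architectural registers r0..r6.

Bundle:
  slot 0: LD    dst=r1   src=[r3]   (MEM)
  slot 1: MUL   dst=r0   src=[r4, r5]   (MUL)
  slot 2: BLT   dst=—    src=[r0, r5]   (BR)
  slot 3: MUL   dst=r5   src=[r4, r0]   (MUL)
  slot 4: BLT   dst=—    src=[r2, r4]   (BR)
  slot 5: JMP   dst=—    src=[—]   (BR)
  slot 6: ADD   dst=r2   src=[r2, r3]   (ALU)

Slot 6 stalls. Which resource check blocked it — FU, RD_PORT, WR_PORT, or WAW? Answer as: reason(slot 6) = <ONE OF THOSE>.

  0. MEM→r1 ⇒ go  {2A/1Mu/0Ld/1B | 5r 2w}
  1. MUL→r0 ⇒ go  {2A/0Mu/0Ld/1B | 3r 1w}
  2. BR ⇒ go  {2A/0Mu/0Ld/0B | 1r 1w}
  3. MUL→r5 ⇒ no(FU)  {2A/0Mu/0Ld/0B | 1r 1w}
  4. BR ⇒ no(FU)  {2A/0Mu/0Ld/0B | 1r 1w}
  5. BR ⇒ no(FU)  {2A/0Mu/0Ld/0B | 1r 1w}
  6. ALU→r2 ⇒ no(RD_PORT)  {2A/0Mu/0Ld/0B | 1r 1w}

reason(slot 6) = RD_PORT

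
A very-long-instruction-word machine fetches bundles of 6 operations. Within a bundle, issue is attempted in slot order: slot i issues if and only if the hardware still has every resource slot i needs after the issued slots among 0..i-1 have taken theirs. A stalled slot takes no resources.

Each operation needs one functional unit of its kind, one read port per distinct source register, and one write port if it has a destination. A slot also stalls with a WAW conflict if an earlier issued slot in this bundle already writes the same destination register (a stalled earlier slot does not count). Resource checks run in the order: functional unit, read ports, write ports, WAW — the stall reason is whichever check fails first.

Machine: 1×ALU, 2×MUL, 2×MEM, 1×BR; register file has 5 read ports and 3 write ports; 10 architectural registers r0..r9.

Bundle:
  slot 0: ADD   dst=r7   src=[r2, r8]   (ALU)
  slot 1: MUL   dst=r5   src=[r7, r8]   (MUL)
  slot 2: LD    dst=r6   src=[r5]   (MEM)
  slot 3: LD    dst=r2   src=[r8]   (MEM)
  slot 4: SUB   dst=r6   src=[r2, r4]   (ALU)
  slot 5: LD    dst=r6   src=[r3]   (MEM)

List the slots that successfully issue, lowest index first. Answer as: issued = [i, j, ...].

issued = [0, 1, 2]

  0. ALU→r7 ⇒ go  {0A/2Mu/2Ld/1B | 3r 2w}
  1. MUL→r5 ⇒ go  {0A/1Mu/2Ld/1B | 1r 1w}
  2. MEM→r6 ⇒ go  {0A/1Mu/1Ld/1B | 0r 0w}
  3. MEM→r2 ⇒ no(RD_PORT)  {0A/1Mu/1Ld/1B | 0r 0w}
  4. ALU→r6 ⇒ no(FU)  {0A/1Mu/1Ld/1B | 0r 0w}
  5. MEM→r6 ⇒ no(RD_PORT)  {0A/1Mu/1Ld/1B | 0r 0w}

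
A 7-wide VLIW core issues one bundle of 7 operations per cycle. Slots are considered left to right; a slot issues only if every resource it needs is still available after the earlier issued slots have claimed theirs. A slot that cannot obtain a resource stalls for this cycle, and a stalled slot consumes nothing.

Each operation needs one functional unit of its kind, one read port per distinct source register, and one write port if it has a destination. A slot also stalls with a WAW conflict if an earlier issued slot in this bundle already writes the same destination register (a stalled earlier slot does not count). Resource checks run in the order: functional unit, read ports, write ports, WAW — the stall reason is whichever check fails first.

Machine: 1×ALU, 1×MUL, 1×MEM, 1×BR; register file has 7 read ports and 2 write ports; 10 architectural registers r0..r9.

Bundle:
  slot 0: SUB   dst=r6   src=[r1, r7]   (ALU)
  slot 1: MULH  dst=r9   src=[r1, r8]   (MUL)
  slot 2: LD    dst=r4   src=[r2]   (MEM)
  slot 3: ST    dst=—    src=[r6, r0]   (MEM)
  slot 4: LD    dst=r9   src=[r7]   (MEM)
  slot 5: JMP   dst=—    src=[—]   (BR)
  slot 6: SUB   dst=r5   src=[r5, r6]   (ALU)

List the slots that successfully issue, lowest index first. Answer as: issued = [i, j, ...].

issued = [0, 1, 3, 5]

#0 ALU src=r1,r7 dispatched  <A:0 Mu:1 Ld:1 B:1 rd:5 wr:1>
#1 MUL src=r1,r8 dispatched  <A:0 Mu:0 Ld:1 B:1 rd:3 wr:0>
#2 MEM src=r2 held:WR_PORT  <A:0 Mu:0 Ld:1 B:1 rd:3 wr:0>
#3 MEM src=r6,r0 dispatched  <A:0 Mu:0 Ld:0 B:1 rd:1 wr:0>
#4 MEM src=r7 held:FU  <A:0 Mu:0 Ld:0 B:1 rd:1 wr:0>
#5 BR src=- dispatched  <A:0 Mu:0 Ld:0 B:0 rd:1 wr:0>
#6 ALU src=r5,r6 held:FU  <A:0 Mu:0 Ld:0 B:0 rd:1 wr:0>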